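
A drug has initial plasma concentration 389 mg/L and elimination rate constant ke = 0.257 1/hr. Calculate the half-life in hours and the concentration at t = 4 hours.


t_half = ln(2) / ke = 0.693147 / 0.257 = 2.697 hr
C(t) = C0 * exp(-ke*t) = 389 * exp(-0.257*4)
C(4) = 139.2 mg/L


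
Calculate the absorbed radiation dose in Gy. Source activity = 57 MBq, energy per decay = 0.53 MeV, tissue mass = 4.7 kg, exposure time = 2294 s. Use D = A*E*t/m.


A = 57 MBq = 5.7000e+07 Bq
E = 0.53 MeV = 8.4906e-14 J
D = A*E*t/m = 5.7000e+07*8.4906e-14*2294/4.7
D = 0.002362 Gy


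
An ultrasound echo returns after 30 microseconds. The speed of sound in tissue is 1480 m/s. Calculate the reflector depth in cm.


depth = c * t / 2
t = 30 us = 3.0000e-05 s
depth = 1480 * 3.0000e-05 / 2
depth = 0.0222 m = 2.22 cm


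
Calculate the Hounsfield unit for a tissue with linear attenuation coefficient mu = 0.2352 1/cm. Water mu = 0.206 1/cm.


HU = ((mu_tissue - mu_water) / mu_water) * 1000
HU = ((0.2352 - 0.206) / 0.206) * 1000
HU = 141.7


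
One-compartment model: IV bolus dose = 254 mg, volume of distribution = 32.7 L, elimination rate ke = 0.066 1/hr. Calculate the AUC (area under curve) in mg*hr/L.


C0 = Dose/Vd = 254/32.7 = 7.76758 mg/L
AUC = C0/ke = 7.76758/0.066
AUC = 117.7 mg*hr/L


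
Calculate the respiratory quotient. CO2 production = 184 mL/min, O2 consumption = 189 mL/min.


RQ = VCO2 / VO2
RQ = 184 / 189
RQ = 0.9735


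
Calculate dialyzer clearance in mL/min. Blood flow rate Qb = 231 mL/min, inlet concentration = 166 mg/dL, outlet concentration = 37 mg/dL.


K = Qb * (Cb_in - Cb_out) / Cb_in
K = 231 * (166 - 37) / 166
K = 179.5 mL/min


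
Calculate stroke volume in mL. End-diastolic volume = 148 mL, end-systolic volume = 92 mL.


SV = EDV - ESV
SV = 148 - 92
SV = 56 mL


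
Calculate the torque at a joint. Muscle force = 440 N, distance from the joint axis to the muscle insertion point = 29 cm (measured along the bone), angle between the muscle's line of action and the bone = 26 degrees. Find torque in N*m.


Torque = F * d * sin(theta)   (moment arm = d*sin(theta))
d = 29 cm = 0.29 m
Torque = 440 * 0.29 * sin(26)
Torque = 55.94 N*m


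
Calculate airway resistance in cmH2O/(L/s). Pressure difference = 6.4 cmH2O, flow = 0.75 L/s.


R = dP / flow
R = 6.4 / 0.75
R = 8.533 cmH2O/(L/s)


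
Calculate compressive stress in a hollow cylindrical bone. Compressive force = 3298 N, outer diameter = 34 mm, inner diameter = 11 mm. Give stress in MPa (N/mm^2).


A = pi*(r_o^2 - r_i^2)
r_o = 17 mm, r_i = 5.5 mm
A = 812.887 mm^2
sigma = F/A = 3298 / 812.887
sigma = 4.057 MPa


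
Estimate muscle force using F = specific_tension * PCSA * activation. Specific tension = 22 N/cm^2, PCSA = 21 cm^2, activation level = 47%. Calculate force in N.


F = sigma * PCSA * activation
F = 22 * 21 * 0.47
F = 217.1 N


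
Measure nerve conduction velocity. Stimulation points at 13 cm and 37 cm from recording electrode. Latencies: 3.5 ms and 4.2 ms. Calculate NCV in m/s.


Distance = (37 - 13) / 100 = 0.24 m
dt = (4.2 - 3.5) / 1000 = 7.0000e-04 s
NCV = dist / dt = 342.9 m/s


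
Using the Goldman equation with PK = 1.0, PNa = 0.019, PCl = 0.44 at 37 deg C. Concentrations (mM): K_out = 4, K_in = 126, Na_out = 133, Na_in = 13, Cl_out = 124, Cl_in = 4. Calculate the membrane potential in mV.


Vm = (RT/F)*ln((PK*Ko + PNa*Nao + PCl*Cli)/(PK*Ki + PNa*Nai + PCl*Clo))
Numer = 8.287, Denom = 180.807
Vm = -82.39 mV


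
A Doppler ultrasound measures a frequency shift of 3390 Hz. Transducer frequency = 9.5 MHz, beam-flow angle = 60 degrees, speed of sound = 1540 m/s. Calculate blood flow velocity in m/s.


v = fd * c / (2 * f0 * cos(theta))
v = 3390 * 1540 / (2 * 9.5000e+06 * cos(60))
v = 0.5495 m/s


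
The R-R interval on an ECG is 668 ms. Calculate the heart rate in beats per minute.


HR = 60 / RR_interval(s)
RR = 668 ms = 0.668 s
HR = 60 / 0.668 = 89.82 bpm


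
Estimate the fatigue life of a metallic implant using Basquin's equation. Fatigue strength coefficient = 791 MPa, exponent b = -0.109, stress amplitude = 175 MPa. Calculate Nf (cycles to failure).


sigma_a = sigma_f' * (2Nf)^b
2Nf = (sigma_a/sigma_f')^(1/b)
2Nf = (175/791)^(1/-0.109)
2Nf = 1024340.5
Nf = 5.122e+05


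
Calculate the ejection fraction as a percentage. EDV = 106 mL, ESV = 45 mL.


SV = EDV - ESV = 106 - 45 = 61 mL
EF = SV/EDV * 100 = 61/106 * 100
EF = 57.55%


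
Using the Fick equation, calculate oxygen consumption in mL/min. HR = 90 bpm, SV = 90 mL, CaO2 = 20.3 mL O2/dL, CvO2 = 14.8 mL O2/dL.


CO = HR*SV = 90*90/1000 = 8.1 L/min
a-v O2 diff = 20.3 - 14.8 = 5.5 mL/dL
VO2 = CO * (CaO2-CvO2) * 10 dL/L
VO2 = 8.1 * 5.5 * 10
VO2 = 445.5 mL/min


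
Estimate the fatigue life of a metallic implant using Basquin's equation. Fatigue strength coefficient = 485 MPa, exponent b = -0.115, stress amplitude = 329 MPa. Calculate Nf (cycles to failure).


sigma_a = sigma_f' * (2Nf)^b
2Nf = (sigma_a/sigma_f')^(1/b)
2Nf = (329/485)^(1/-0.115)
2Nf = 29.21568
Nf = 14.61


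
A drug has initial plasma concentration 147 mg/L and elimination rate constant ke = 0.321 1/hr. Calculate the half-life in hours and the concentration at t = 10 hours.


t_half = ln(2) / ke = 0.693147 / 0.321 = 2.159 hr
C(t) = C0 * exp(-ke*t) = 147 * exp(-0.321*10)
C(10) = 5.932 mg/L


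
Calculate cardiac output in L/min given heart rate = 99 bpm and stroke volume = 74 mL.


CO = HR * SV
CO = 99 * 74 / 1000
CO = 7.326 L/min


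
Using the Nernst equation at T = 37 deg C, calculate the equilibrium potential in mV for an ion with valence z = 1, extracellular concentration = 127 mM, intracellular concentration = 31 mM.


E = (RT/(zF)) * ln(C_out/C_in)
T = 37 + 273.15 = 310.15 K
E = (8.314 * 310.15 / (1 * 96485)) * ln(127/31)
E = 37.69 mV


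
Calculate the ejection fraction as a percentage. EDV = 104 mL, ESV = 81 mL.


SV = EDV - ESV = 104 - 81 = 23 mL
EF = SV/EDV * 100 = 23/104 * 100
EF = 22.12%


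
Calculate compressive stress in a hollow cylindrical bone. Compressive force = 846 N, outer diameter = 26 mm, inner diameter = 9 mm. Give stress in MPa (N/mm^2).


A = pi*(r_o^2 - r_i^2)
r_o = 13 mm, r_i = 4.5 mm
A = 467.312 mm^2
sigma = F/A = 846 / 467.312
sigma = 1.81 MPa


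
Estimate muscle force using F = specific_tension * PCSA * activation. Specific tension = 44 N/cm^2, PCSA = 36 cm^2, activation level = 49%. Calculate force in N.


F = sigma * PCSA * activation
F = 44 * 36 * 0.49
F = 776.2 N


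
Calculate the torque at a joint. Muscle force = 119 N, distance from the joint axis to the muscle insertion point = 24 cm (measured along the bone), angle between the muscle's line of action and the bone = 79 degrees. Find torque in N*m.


Torque = F * d * sin(theta)   (moment arm = d*sin(theta))
d = 24 cm = 0.24 m
Torque = 119 * 0.24 * sin(79)
Torque = 28.04 N*m


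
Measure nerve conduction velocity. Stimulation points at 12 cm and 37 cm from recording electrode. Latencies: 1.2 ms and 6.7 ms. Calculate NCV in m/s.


Distance = (37 - 12) / 100 = 0.25 m
dt = (6.7 - 1.2) / 1000 = 0.0055 s
NCV = dist / dt = 45.45 m/s


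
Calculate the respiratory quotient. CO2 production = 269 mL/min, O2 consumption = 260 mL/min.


RQ = VCO2 / VO2
RQ = 269 / 260
RQ = 1.035


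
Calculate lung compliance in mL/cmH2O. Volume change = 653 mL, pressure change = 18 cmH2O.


C = dV / dP
C = 653 / 18
C = 36.28 mL/cmH2O


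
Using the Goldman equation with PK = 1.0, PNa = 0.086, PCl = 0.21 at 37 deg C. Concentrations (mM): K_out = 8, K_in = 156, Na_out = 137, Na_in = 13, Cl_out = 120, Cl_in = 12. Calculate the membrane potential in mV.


Vm = (RT/F)*ln((PK*Ko + PNa*Nao + PCl*Cli)/(PK*Ki + PNa*Nai + PCl*Clo))
Numer = 22.302, Denom = 182.318
Vm = -56.15 mV


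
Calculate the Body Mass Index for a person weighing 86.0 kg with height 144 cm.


BMI = weight / height^2
height = 144 cm = 1.44 m
BMI = 86.0 / 1.44^2
BMI = 41.47 kg/m^2


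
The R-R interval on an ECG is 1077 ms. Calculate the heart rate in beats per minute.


HR = 60 / RR_interval(s)
RR = 1077 ms = 1.077 s
HR = 60 / 1.077 = 55.71 bpm


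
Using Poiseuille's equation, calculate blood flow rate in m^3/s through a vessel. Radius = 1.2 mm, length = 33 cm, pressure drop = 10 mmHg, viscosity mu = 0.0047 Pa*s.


Q = pi*r^4*dP / (8*mu*L)
r = 0.0012 m, L = 0.33 m
dP = 10 mmHg = 1333.22 Pa
Q = 6.9996e-07 m^3/s


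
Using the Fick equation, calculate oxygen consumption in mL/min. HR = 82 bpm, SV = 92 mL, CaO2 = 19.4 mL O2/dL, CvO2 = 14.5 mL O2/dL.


CO = HR*SV = 82*92/1000 = 7.544 L/min
a-v O2 diff = 19.4 - 14.5 = 4.9 mL/dL
VO2 = CO * (CaO2-CvO2) * 10 dL/L
VO2 = 7.544 * 4.9 * 10
VO2 = 369.7 mL/min


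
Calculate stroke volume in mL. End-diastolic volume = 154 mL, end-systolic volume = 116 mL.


SV = EDV - ESV
SV = 154 - 116
SV = 38 mL


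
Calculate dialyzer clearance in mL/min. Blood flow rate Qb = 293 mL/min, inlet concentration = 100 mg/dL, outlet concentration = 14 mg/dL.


K = Qb * (Cb_in - Cb_out) / Cb_in
K = 293 * (100 - 14) / 100
K = 252 mL/min


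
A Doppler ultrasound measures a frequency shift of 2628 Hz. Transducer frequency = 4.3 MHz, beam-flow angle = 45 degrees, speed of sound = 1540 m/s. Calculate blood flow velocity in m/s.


v = fd * c / (2 * f0 * cos(theta))
v = 2628 * 1540 / (2 * 4.3000e+06 * cos(45))
v = 0.6655 m/s


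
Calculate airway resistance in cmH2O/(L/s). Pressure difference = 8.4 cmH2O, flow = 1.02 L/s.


R = dP / flow
R = 8.4 / 1.02
R = 8.235 cmH2O/(L/s)


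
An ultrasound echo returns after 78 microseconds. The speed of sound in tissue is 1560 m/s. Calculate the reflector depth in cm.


depth = c * t / 2
t = 78 us = 7.8000e-05 s
depth = 1560 * 7.8000e-05 / 2
depth = 0.06084 m = 6.084 cm


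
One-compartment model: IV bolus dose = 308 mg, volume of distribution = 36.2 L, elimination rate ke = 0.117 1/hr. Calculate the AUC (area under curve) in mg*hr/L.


C0 = Dose/Vd = 308/36.2 = 8.50829 mg/L
AUC = C0/ke = 8.50829/0.117
AUC = 72.72 mg*hr/L


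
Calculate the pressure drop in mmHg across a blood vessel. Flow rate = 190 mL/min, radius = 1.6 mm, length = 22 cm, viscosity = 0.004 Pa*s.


dP = 8*mu*L*Q / (pi*r^4)
Q = 190 mL/min = 3.16667e-06 m^3/s
dP = 1082.79 Pa = 1082.79 / 133.322 mmHg = 8.122 mmHg


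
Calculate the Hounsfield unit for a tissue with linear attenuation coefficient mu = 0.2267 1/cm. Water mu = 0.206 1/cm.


HU = ((mu_tissue - mu_water) / mu_water) * 1000
HU = ((0.2267 - 0.206) / 0.206) * 1000
HU = 100.5


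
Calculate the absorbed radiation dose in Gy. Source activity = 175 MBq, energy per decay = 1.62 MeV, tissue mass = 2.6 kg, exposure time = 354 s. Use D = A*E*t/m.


A = 175 MBq = 1.7500e+08 Bq
E = 1.62 MeV = 2.59524e-13 J
D = A*E*t/m = 1.7500e+08*2.59524e-13*354/2.6
D = 0.006184 Gy


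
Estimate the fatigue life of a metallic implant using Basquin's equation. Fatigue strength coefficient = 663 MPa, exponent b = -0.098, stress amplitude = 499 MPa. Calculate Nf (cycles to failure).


sigma_a = sigma_f' * (2Nf)^b
2Nf = (sigma_a/sigma_f')^(1/b)
2Nf = (499/663)^(1/-0.098)
2Nf = 18.168378
Nf = 9.084


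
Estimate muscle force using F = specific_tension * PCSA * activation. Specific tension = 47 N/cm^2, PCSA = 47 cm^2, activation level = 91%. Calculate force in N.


F = sigma * PCSA * activation
F = 47 * 47 * 0.91
F = 2010 N


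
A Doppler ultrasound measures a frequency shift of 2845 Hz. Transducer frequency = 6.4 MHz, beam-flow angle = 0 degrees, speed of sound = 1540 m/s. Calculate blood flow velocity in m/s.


v = fd * c / (2 * f0 * cos(theta))
v = 2845 * 1540 / (2 * 6.4000e+06 * cos(0))
v = 0.3423 m/s


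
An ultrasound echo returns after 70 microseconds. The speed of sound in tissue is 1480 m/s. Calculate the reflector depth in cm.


depth = c * t / 2
t = 70 us = 7.0000e-05 s
depth = 1480 * 7.0000e-05 / 2
depth = 0.0518 m = 5.18 cm


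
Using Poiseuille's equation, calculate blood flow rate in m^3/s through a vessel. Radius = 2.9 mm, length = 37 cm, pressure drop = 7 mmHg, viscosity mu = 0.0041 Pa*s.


Q = pi*r^4*dP / (8*mu*L)
r = 0.0029 m, L = 0.37 m
dP = 7 mmHg = 933.254 Pa
Q = 1.7087e-05 m^3/s


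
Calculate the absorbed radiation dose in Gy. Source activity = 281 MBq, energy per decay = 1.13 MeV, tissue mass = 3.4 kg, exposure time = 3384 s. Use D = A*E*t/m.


A = 281 MBq = 2.8100e+08 Bq
E = 1.13 MeV = 1.81026e-13 J
D = A*E*t/m = 2.8100e+08*1.81026e-13*3384/3.4
D = 0.05063 Gy


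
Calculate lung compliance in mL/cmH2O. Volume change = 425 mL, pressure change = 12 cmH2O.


C = dV / dP
C = 425 / 12
C = 35.42 mL/cmH2O


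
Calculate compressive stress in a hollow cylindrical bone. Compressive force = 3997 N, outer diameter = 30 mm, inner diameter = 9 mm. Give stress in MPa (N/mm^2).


A = pi*(r_o^2 - r_i^2)
r_o = 15 mm, r_i = 4.5 mm
A = 643.241 mm^2
sigma = F/A = 3997 / 643.241
sigma = 6.214 MPa


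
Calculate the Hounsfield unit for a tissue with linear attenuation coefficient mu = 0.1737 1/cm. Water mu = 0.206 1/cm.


HU = ((mu_tissue - mu_water) / mu_water) * 1000
HU = ((0.1737 - 0.206) / 0.206) * 1000
HU = -156.8


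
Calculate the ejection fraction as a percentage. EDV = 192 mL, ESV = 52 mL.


SV = EDV - ESV = 192 - 52 = 140 mL
EF = SV/EDV * 100 = 140/192 * 100
EF = 72.92%


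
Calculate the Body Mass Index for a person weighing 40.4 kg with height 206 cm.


BMI = weight / height^2
height = 206 cm = 2.06 m
BMI = 40.4 / 2.06^2
BMI = 9.52 kg/m^2


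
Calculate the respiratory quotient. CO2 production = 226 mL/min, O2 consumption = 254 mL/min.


RQ = VCO2 / VO2
RQ = 226 / 254
RQ = 0.8898


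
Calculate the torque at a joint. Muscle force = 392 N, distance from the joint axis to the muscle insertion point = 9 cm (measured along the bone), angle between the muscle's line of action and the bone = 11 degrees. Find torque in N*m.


Torque = F * d * sin(theta)   (moment arm = d*sin(theta))
d = 9 cm = 0.09 m
Torque = 392 * 0.09 * sin(11)
Torque = 6.732 N*m


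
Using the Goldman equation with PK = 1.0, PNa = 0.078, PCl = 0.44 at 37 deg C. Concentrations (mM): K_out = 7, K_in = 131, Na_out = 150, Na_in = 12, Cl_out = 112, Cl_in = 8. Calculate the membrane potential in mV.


Vm = (RT/F)*ln((PK*Ko + PNa*Nao + PCl*Cli)/(PK*Ki + PNa*Nai + PCl*Clo))
Numer = 22.22, Denom = 181.216
Vm = -56.09 mV


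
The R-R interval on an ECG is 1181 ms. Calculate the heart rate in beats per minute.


HR = 60 / RR_interval(s)
RR = 1181 ms = 1.181 s
HR = 60 / 1.181 = 50.8 bpm


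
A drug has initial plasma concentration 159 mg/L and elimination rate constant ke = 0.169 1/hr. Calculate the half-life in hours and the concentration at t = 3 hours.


t_half = ln(2) / ke = 0.693147 / 0.169 = 4.101 hr
C(t) = C0 * exp(-ke*t) = 159 * exp(-0.169*3)
C(3) = 95.77 mg/L


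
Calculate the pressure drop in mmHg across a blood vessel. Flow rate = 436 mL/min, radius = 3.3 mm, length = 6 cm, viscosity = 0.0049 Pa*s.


dP = 8*mu*L*Q / (pi*r^4)
Q = 436 mL/min = 7.26667e-06 m^3/s
dP = 45.8741 Pa = 45.8741 / 133.322 mmHg = 0.3441 mmHg


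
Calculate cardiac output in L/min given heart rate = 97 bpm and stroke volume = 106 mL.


CO = HR * SV
CO = 97 * 106 / 1000
CO = 10.28 L/min


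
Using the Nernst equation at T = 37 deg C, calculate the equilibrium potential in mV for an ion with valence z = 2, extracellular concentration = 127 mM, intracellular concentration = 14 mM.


E = (RT/(zF)) * ln(C_out/C_in)
T = 37 + 273.15 = 310.15 K
E = (8.314 * 310.15 / (2 * 96485)) * ln(127/14)
E = 29.47 mV


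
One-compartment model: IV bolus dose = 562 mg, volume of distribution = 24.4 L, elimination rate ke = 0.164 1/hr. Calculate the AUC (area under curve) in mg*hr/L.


C0 = Dose/Vd = 562/24.4 = 23.0328 mg/L
AUC = C0/ke = 23.0328/0.164
AUC = 140.4 mg*hr/L


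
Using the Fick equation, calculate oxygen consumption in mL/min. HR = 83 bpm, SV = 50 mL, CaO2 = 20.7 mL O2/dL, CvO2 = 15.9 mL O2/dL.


CO = HR*SV = 83*50/1000 = 4.15 L/min
a-v O2 diff = 20.7 - 15.9 = 4.8 mL/dL
VO2 = CO * (CaO2-CvO2) * 10 dL/L
VO2 = 4.15 * 4.8 * 10
VO2 = 199.2 mL/min


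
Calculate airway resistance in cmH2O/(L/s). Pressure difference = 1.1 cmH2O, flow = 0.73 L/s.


R = dP / flow
R = 1.1 / 0.73
R = 1.507 cmH2O/(L/s)


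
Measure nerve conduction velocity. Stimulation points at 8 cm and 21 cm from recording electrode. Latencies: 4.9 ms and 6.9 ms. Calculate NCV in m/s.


Distance = (21 - 8) / 100 = 0.13 m
dt = (6.9 - 4.9) / 1000 = 0.002 s
NCV = dist / dt = 65 m/s


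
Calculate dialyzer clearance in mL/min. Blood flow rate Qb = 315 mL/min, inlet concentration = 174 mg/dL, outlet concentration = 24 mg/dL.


K = Qb * (Cb_in - Cb_out) / Cb_in
K = 315 * (174 - 24) / 174
K = 271.6 mL/min


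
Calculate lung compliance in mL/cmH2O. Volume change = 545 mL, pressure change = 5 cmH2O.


C = dV / dP
C = 545 / 5
C = 109 mL/cmH2O


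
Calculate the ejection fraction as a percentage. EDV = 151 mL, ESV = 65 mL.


SV = EDV - ESV = 151 - 65 = 86 mL
EF = SV/EDV * 100 = 86/151 * 100
EF = 56.95%


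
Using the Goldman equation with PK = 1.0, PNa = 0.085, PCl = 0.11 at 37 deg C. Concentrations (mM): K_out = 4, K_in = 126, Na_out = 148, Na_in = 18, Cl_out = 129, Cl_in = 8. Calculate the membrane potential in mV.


Vm = (RT/F)*ln((PK*Ko + PNa*Nao + PCl*Cli)/(PK*Ki + PNa*Nai + PCl*Clo))
Numer = 17.46, Denom = 141.72
Vm = -55.96 mV


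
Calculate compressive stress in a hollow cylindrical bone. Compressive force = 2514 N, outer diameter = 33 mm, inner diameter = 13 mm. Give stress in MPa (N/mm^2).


A = pi*(r_o^2 - r_i^2)
r_o = 16.5 mm, r_i = 6.5 mm
A = 722.566 mm^2
sigma = F/A = 2514 / 722.566
sigma = 3.479 MPa


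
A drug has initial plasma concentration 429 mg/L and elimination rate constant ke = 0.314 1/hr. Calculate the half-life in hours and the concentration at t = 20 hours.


t_half = ln(2) / ke = 0.693147 / 0.314 = 2.207 hr
C(t) = C0 * exp(-ke*t) = 429 * exp(-0.314*20)
C(20) = 0.8037 mg/L


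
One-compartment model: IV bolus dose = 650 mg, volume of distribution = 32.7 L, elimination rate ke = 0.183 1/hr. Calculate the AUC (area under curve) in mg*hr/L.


C0 = Dose/Vd = 650/32.7 = 19.8777 mg/L
AUC = C0/ke = 19.8777/0.183
AUC = 108.6 mg*hr/L


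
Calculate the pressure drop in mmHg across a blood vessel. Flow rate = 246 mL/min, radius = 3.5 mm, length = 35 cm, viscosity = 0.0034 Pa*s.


dP = 8*mu*L*Q / (pi*r^4)
Q = 246 mL/min = 4.1e-06 m^3/s
dP = 82.794 Pa = 82.794 / 133.322 mmHg = 0.621 mmHg


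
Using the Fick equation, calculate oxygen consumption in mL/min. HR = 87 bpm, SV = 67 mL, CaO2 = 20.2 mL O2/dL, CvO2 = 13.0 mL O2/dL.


CO = HR*SV = 87*67/1000 = 5.829 L/min
a-v O2 diff = 20.2 - 13.0 = 7.2 mL/dL
VO2 = CO * (CaO2-CvO2) * 10 dL/L
VO2 = 5.829 * 7.2 * 10
VO2 = 419.7 mL/min


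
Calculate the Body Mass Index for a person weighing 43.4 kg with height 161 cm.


BMI = weight / height^2
height = 161 cm = 1.61 m
BMI = 43.4 / 1.61^2
BMI = 16.74 kg/m^2


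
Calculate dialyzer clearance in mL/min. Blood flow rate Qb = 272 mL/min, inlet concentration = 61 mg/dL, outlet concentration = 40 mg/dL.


K = Qb * (Cb_in - Cb_out) / Cb_in
K = 272 * (61 - 40) / 61
K = 93.64 mL/min


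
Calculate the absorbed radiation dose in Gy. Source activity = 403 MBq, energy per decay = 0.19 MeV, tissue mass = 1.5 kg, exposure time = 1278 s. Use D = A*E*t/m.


A = 403 MBq = 4.0300e+08 Bq
E = 0.19 MeV = 3.0438e-14 J
D = A*E*t/m = 4.0300e+08*3.0438e-14*1278/1.5
D = 0.01045 Gy


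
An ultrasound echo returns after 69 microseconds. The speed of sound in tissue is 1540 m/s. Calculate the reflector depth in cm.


depth = c * t / 2
t = 69 us = 6.9000e-05 s
depth = 1540 * 6.9000e-05 / 2
depth = 0.05313 m = 5.313 cm


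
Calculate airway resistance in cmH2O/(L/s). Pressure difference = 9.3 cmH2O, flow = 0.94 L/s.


R = dP / flow
R = 9.3 / 0.94
R = 9.894 cmH2O/(L/s)


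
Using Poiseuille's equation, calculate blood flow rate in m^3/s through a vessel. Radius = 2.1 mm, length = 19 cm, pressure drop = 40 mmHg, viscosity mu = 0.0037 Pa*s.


Q = pi*r^4*dP / (8*mu*L)
r = 0.0021 m, L = 0.19 m
dP = 40 mmHg = 5332.88 Pa
Q = 5.7935e-05 m^3/s


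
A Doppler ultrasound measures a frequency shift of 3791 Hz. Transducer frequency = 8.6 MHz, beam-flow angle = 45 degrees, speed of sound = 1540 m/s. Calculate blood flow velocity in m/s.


v = fd * c / (2 * f0 * cos(theta))
v = 3791 * 1540 / (2 * 8.6000e+06 * cos(45))
v = 0.48 m/s


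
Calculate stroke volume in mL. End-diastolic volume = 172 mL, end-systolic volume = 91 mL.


SV = EDV - ESV
SV = 172 - 91
SV = 81 mL


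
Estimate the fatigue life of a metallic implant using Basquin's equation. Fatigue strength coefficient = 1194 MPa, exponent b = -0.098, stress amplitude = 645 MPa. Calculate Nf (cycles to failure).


sigma_a = sigma_f' * (2Nf)^b
2Nf = (sigma_a/sigma_f')^(1/b)
2Nf = (645/1194)^(1/-0.098)
2Nf = 535.82954
Nf = 267.9


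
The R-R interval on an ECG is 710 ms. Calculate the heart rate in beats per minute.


HR = 60 / RR_interval(s)
RR = 710 ms = 0.71 s
HR = 60 / 0.71 = 84.51 bpm


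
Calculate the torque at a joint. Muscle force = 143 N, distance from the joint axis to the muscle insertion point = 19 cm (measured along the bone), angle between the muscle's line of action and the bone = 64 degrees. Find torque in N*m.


Torque = F * d * sin(theta)   (moment arm = d*sin(theta))
d = 19 cm = 0.19 m
Torque = 143 * 0.19 * sin(64)
Torque = 24.42 N*m


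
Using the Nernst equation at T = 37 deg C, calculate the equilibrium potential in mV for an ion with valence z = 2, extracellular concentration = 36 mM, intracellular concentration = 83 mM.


E = (RT/(zF)) * ln(C_out/C_in)
T = 37 + 273.15 = 310.15 K
E = (8.314 * 310.15 / (2 * 96485)) * ln(36/83)
E = -11.16 mV


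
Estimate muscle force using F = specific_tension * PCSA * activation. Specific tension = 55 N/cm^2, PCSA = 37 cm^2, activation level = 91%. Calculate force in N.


F = sigma * PCSA * activation
F = 55 * 37 * 0.91
F = 1852 N


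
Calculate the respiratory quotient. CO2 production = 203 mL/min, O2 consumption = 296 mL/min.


RQ = VCO2 / VO2
RQ = 203 / 296
RQ = 0.6858


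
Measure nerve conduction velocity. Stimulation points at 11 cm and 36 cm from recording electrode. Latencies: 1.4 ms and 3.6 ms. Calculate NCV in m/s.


Distance = (36 - 11) / 100 = 0.25 m
dt = (3.6 - 1.4) / 1000 = 0.0022 s
NCV = dist / dt = 113.6 m/s


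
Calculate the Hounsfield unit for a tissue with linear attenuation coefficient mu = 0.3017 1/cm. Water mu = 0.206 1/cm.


HU = ((mu_tissue - mu_water) / mu_water) * 1000
HU = ((0.3017 - 0.206) / 0.206) * 1000
HU = 464.6


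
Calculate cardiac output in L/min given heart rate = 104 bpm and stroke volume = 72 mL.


CO = HR * SV
CO = 104 * 72 / 1000
CO = 7.488 L/min


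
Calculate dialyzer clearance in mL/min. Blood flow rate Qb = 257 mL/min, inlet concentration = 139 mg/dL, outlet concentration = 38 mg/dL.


K = Qb * (Cb_in - Cb_out) / Cb_in
K = 257 * (139 - 38) / 139
K = 186.7 mL/min


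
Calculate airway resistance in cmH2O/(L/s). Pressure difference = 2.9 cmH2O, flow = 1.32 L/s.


R = dP / flow
R = 2.9 / 1.32
R = 2.197 cmH2O/(L/s)


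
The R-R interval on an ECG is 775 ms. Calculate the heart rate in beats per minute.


HR = 60 / RR_interval(s)
RR = 775 ms = 0.775 s
HR = 60 / 0.775 = 77.42 bpm


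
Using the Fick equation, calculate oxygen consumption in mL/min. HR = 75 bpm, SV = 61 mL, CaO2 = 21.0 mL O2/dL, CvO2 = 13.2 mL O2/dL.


CO = HR*SV = 75*61/1000 = 4.575 L/min
a-v O2 diff = 21.0 - 13.2 = 7.8 mL/dL
VO2 = CO * (CaO2-CvO2) * 10 dL/L
VO2 = 4.575 * 7.8 * 10
VO2 = 356.9 mL/min


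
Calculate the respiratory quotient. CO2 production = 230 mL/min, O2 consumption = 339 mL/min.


RQ = VCO2 / VO2
RQ = 230 / 339
RQ = 0.6785


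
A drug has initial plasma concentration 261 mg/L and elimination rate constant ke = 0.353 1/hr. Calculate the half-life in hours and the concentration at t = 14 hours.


t_half = ln(2) / ke = 0.693147 / 0.353 = 1.964 hr
C(t) = C0 * exp(-ke*t) = 261 * exp(-0.353*14)
C(14) = 1.864 mg/L


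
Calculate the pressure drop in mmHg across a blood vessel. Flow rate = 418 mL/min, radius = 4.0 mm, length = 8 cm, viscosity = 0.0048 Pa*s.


dP = 8*mu*L*Q / (pi*r^4)
Q = 418 mL/min = 6.96667e-06 m^3/s
dP = 26.6107 Pa = 26.6107 / 133.322 mmHg = 0.1996 mmHg


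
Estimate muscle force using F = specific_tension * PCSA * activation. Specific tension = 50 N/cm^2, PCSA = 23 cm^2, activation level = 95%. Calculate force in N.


F = sigma * PCSA * activation
F = 50 * 23 * 0.95
F = 1092 N


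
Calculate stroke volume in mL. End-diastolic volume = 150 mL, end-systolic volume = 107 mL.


SV = EDV - ESV
SV = 150 - 107
SV = 43 mL


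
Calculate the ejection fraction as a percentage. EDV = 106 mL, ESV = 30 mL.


SV = EDV - ESV = 106 - 30 = 76 mL
EF = SV/EDV * 100 = 76/106 * 100
EF = 71.7%


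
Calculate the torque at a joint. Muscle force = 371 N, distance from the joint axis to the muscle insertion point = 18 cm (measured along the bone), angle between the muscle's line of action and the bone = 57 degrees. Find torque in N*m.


Torque = F * d * sin(theta)   (moment arm = d*sin(theta))
d = 18 cm = 0.18 m
Torque = 371 * 0.18 * sin(57)
Torque = 56.01 N*m


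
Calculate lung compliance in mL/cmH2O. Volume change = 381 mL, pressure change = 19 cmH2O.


C = dV / dP
C = 381 / 19
C = 20.05 mL/cmH2O


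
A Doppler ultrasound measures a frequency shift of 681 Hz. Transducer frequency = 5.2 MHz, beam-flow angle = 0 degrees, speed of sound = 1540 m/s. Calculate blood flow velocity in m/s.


v = fd * c / (2 * f0 * cos(theta))
v = 681 * 1540 / (2 * 5.2000e+06 * cos(0))
v = 0.1008 m/s


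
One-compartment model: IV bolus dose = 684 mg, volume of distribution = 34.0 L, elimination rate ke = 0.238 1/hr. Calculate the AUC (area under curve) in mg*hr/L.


C0 = Dose/Vd = 684/34.0 = 20.1176 mg/L
AUC = C0/ke = 20.1176/0.238
AUC = 84.53 mg*hr/L


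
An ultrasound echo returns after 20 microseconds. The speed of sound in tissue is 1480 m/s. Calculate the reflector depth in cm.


depth = c * t / 2
t = 20 us = 2.0000e-05 s
depth = 1480 * 2.0000e-05 / 2
depth = 0.0148 m = 1.48 cm


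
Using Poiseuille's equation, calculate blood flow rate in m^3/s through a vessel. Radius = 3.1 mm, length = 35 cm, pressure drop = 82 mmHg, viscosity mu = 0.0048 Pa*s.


Q = pi*r^4*dP / (8*mu*L)
r = 0.0031 m, L = 0.35 m
dP = 82 mmHg = 10932.404 Pa
Q = 2.3600e-04 m^3/s


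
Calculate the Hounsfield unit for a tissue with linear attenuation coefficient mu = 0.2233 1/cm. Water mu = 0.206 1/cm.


HU = ((mu_tissue - mu_water) / mu_water) * 1000
HU = ((0.2233 - 0.206) / 0.206) * 1000
HU = 83.98


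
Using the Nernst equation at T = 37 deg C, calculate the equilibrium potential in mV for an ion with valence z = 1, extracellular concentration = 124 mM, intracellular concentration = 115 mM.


E = (RT/(zF)) * ln(C_out/C_in)
T = 37 + 273.15 = 310.15 K
E = (8.314 * 310.15 / (1 * 96485)) * ln(124/115)
E = 2.014 mV


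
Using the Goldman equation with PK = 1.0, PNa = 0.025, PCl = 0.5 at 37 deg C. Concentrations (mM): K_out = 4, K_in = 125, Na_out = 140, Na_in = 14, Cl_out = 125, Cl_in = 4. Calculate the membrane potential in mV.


Vm = (RT/F)*ln((PK*Ko + PNa*Nao + PCl*Cli)/(PK*Ki + PNa*Nai + PCl*Clo))
Numer = 9.5, Denom = 187.85
Vm = -79.76 mV


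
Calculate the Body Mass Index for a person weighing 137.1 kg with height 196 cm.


BMI = weight / height^2
height = 196 cm = 1.96 m
BMI = 137.1 / 1.96^2
BMI = 35.69 kg/m^2


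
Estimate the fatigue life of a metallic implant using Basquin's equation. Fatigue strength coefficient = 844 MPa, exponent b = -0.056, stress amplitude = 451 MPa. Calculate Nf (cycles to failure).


sigma_a = sigma_f' * (2Nf)^b
2Nf = (sigma_a/sigma_f')^(1/b)
2Nf = (451/844)^(1/-0.056)
2Nf = 72461.187
Nf = 3.623e+04


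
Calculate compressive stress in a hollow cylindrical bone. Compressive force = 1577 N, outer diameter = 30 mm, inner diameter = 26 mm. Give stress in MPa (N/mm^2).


A = pi*(r_o^2 - r_i^2)
r_o = 15 mm, r_i = 13 mm
A = 175.929 mm^2
sigma = F/A = 1577 / 175.929
sigma = 8.964 MPa


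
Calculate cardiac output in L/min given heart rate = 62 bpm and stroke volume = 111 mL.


CO = HR * SV
CO = 62 * 111 / 1000
CO = 6.882 L/min


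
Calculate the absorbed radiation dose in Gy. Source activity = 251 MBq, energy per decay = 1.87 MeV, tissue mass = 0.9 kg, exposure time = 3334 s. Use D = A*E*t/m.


A = 251 MBq = 2.5100e+08 Bq
E = 1.87 MeV = 2.99574e-13 J
D = A*E*t/m = 2.5100e+08*2.99574e-13*3334/0.9
D = 0.2785 Gy


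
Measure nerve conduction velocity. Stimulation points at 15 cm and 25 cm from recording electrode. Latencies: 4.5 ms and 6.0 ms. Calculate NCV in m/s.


Distance = (25 - 15) / 100 = 0.1 m
dt = (6.0 - 4.5) / 1000 = 0.0015 s
NCV = dist / dt = 66.67 m/s


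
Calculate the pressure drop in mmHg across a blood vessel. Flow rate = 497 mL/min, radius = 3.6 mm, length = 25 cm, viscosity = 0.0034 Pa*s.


dP = 8*mu*L*Q / (pi*r^4)
Q = 497 mL/min = 8.28333e-06 m^3/s
dP = 106.747 Pa = 106.747 / 133.322 mmHg = 0.8007 mmHg


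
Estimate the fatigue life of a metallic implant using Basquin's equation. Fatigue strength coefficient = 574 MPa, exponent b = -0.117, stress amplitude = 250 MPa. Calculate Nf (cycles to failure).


sigma_a = sigma_f' * (2Nf)^b
2Nf = (sigma_a/sigma_f')^(1/b)
2Nf = (250/574)^(1/-0.117)
2Nf = 1216.8296
Nf = 608.4


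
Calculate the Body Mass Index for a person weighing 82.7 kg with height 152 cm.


BMI = weight / height^2
height = 152 cm = 1.52 m
BMI = 82.7 / 1.52^2
BMI = 35.79 kg/m^2


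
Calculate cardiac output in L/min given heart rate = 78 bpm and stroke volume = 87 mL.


CO = HR * SV
CO = 78 * 87 / 1000
CO = 6.786 L/min


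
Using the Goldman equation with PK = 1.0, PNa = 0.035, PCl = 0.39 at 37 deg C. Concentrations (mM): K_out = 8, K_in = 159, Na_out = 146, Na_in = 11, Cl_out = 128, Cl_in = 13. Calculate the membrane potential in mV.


Vm = (RT/F)*ln((PK*Ko + PNa*Nao + PCl*Cli)/(PK*Ki + PNa*Nai + PCl*Clo))
Numer = 18.18, Denom = 209.305
Vm = -65.3 mV


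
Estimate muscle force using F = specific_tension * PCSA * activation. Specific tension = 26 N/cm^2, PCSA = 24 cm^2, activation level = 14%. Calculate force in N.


F = sigma * PCSA * activation
F = 26 * 24 * 0.14
F = 87.36 N


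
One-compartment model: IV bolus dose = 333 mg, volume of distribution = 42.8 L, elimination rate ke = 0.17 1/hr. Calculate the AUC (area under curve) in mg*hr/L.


C0 = Dose/Vd = 333/42.8 = 7.78037 mg/L
AUC = C0/ke = 7.78037/0.17
AUC = 45.77 mg*hr/L


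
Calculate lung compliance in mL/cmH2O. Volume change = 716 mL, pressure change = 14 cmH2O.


C = dV / dP
C = 716 / 14
C = 51.14 mL/cmH2O


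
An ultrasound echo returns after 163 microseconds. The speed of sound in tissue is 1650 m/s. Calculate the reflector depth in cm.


depth = c * t / 2
t = 163 us = 1.6300e-04 s
depth = 1650 * 1.6300e-04 / 2
depth = 0.134475 m = 13.4475 cm


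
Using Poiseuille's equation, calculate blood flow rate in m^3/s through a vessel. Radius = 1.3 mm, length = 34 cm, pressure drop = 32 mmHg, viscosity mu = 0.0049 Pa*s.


Q = pi*r^4*dP / (8*mu*L)
r = 0.0013 m, L = 0.34 m
dP = 32 mmHg = 4266.304 Pa
Q = 2.8722e-06 m^3/s


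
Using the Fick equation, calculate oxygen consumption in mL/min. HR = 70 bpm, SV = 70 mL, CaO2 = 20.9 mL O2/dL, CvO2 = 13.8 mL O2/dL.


CO = HR*SV = 70*70/1000 = 4.9 L/min
a-v O2 diff = 20.9 - 13.8 = 7.1 mL/dL
VO2 = CO * (CaO2-CvO2) * 10 dL/L
VO2 = 4.9 * 7.1 * 10
VO2 = 347.9 mL/min


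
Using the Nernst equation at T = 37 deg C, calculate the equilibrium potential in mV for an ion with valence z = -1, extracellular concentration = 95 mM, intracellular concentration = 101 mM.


E = (RT/(zF)) * ln(C_out/C_in)
T = 37 + 273.15 = 310.15 K
E = (8.314 * 310.15 / (-1 * 96485)) * ln(95/101)
E = 1.637 mV


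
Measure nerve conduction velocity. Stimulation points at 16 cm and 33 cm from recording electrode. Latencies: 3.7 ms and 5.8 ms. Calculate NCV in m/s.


Distance = (33 - 16) / 100 = 0.17 m
dt = (5.8 - 3.7) / 1000 = 0.0021 s
NCV = dist / dt = 80.95 m/s


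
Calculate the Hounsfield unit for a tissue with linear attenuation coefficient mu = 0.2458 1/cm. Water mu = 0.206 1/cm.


HU = ((mu_tissue - mu_water) / mu_water) * 1000
HU = ((0.2458 - 0.206) / 0.206) * 1000
HU = 193.2


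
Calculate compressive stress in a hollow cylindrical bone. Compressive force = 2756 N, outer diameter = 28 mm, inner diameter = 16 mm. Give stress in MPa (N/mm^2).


A = pi*(r_o^2 - r_i^2)
r_o = 14 mm, r_i = 8 mm
A = 414.69 mm^2
sigma = F/A = 2756 / 414.69
sigma = 6.646 MPa


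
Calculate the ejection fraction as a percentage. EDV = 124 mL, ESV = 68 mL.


SV = EDV - ESV = 124 - 68 = 56 mL
EF = SV/EDV * 100 = 56/124 * 100
EF = 45.16%


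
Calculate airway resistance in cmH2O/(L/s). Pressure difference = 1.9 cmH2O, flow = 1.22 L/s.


R = dP / flow
R = 1.9 / 1.22
R = 1.557 cmH2O/(L/s)


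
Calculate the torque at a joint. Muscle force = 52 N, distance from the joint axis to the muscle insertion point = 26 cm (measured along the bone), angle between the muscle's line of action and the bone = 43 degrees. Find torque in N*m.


Torque = F * d * sin(theta)   (moment arm = d*sin(theta))
d = 26 cm = 0.26 m
Torque = 52 * 0.26 * sin(43)
Torque = 9.221 N*m


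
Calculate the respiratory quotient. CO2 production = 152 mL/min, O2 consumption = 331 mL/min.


RQ = VCO2 / VO2
RQ = 152 / 331
RQ = 0.4592


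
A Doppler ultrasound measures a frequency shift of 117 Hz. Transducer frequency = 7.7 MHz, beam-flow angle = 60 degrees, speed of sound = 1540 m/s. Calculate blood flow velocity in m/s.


v = fd * c / (2 * f0 * cos(theta))
v = 117 * 1540 / (2 * 7.7000e+06 * cos(60))
v = 0.0234 m/s


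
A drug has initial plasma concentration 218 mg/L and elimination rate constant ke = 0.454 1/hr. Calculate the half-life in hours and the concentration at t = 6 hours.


t_half = ln(2) / ke = 0.693147 / 0.454 = 1.527 hr
C(t) = C0 * exp(-ke*t) = 218 * exp(-0.454*6)
C(6) = 14.3 mg/L


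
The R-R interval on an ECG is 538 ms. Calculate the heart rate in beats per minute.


HR = 60 / RR_interval(s)
RR = 538 ms = 0.538 s
HR = 60 / 0.538 = 111.5 bpm


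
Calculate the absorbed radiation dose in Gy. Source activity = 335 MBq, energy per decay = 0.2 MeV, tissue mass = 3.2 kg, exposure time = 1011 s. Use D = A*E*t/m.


A = 335 MBq = 3.3500e+08 Bq
E = 0.2 MeV = 3.204e-14 J
D = A*E*t/m = 3.3500e+08*3.204e-14*1011/3.2
D = 0.003391 Gy


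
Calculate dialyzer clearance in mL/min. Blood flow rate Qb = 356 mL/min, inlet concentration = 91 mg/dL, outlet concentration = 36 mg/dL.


K = Qb * (Cb_in - Cb_out) / Cb_in
K = 356 * (91 - 36) / 91
K = 215.2 mL/min


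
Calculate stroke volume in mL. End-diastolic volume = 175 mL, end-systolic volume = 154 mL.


SV = EDV - ESV
SV = 175 - 154
SV = 21 mL


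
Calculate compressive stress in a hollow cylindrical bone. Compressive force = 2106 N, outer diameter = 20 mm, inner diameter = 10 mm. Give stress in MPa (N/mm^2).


A = pi*(r_o^2 - r_i^2)
r_o = 10 mm, r_i = 5 mm
A = 235.619 mm^2
sigma = F/A = 2106 / 235.619
sigma = 8.938 MPa


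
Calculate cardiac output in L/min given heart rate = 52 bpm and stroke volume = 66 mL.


CO = HR * SV
CO = 52 * 66 / 1000
CO = 3.432 L/min


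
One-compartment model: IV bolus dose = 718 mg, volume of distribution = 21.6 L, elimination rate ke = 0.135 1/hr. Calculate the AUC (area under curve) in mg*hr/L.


C0 = Dose/Vd = 718/21.6 = 33.2407 mg/L
AUC = C0/ke = 33.2407/0.135
AUC = 246.2 mg*hr/L


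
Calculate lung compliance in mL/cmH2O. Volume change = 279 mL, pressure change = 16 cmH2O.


C = dV / dP
C = 279 / 16
C = 17.44 mL/cmH2O


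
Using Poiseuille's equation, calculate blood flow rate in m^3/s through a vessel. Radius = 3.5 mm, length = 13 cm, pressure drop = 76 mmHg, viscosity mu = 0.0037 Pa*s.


Q = pi*r^4*dP / (8*mu*L)
r = 0.0035 m, L = 0.13 m
dP = 76 mmHg = 10132.472 Pa
Q = 0.001241 m^3/s


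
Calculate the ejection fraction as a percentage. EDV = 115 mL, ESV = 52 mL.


SV = EDV - ESV = 115 - 52 = 63 mL
EF = SV/EDV * 100 = 63/115 * 100
EF = 54.78%


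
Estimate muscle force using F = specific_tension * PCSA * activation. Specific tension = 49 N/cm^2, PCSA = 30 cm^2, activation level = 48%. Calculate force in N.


F = sigma * PCSA * activation
F = 49 * 30 * 0.48
F = 705.6 N


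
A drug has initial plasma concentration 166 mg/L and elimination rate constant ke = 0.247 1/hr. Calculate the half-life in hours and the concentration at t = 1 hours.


t_half = ln(2) / ke = 0.693147 / 0.247 = 2.806 hr
C(t) = C0 * exp(-ke*t) = 166 * exp(-0.247*1)
C(1) = 129.7 mg/L


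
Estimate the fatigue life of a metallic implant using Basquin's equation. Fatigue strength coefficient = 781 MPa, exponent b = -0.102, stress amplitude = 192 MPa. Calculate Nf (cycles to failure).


sigma_a = sigma_f' * (2Nf)^b
2Nf = (sigma_a/sigma_f')^(1/b)
2Nf = (192/781)^(1/-0.102)
2Nf = 941927.98
Nf = 4.71e+05


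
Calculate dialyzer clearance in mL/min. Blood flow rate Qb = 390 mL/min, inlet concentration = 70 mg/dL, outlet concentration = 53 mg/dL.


K = Qb * (Cb_in - Cb_out) / Cb_in
K = 390 * (70 - 53) / 70
K = 94.71 mL/min


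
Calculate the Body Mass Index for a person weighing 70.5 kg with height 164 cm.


BMI = weight / height^2
height = 164 cm = 1.64 m
BMI = 70.5 / 1.64^2
BMI = 26.21 kg/m^2


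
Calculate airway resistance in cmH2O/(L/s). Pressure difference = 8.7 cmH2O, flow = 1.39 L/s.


R = dP / flow
R = 8.7 / 1.39
R = 6.259 cmH2O/(L/s)


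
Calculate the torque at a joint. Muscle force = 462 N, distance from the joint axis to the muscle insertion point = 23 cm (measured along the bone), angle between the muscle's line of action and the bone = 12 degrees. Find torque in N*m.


Torque = F * d * sin(theta)   (moment arm = d*sin(theta))
d = 23 cm = 0.23 m
Torque = 462 * 0.23 * sin(12)
Torque = 22.09 N*m


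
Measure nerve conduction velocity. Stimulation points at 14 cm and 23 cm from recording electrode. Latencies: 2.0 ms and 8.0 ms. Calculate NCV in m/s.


Distance = (23 - 14) / 100 = 0.09 m
dt = (8.0 - 2.0) / 1000 = 0.006 s
NCV = dist / dt = 15 m/s


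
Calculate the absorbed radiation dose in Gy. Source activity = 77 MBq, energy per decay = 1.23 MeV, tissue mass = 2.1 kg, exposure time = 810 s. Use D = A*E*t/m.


A = 77 MBq = 7.7000e+07 Bq
E = 1.23 MeV = 1.97046e-13 J
D = A*E*t/m = 7.7000e+07*1.97046e-13*810/2.1
D = 0.005852 Gy


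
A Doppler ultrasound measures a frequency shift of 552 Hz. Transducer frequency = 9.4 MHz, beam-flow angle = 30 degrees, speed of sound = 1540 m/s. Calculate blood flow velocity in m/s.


v = fd * c / (2 * f0 * cos(theta))
v = 552 * 1540 / (2 * 9.4000e+06 * cos(30))
v = 0.05221 m/s


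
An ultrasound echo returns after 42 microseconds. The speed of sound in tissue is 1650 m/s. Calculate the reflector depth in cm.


depth = c * t / 2
t = 42 us = 4.2000e-05 s
depth = 1650 * 4.2000e-05 / 2
depth = 0.03465 m = 3.465 cm


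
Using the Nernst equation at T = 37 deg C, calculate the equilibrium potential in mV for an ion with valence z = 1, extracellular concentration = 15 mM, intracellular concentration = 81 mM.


E = (RT/(zF)) * ln(C_out/C_in)
T = 37 + 273.15 = 310.15 K
E = (8.314 * 310.15 / (1 * 96485)) * ln(15/81)
E = -45.07 mV


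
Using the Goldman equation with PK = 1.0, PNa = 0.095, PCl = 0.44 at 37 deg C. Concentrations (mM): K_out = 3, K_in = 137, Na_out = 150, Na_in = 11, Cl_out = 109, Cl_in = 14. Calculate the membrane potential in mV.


Vm = (RT/F)*ln((PK*Ko + PNa*Nao + PCl*Cli)/(PK*Ki + PNa*Nai + PCl*Clo))
Numer = 23.41, Denom = 186.005
Vm = -55.39 mV
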